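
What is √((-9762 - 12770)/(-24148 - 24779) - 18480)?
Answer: 2*I*√11059317534189/48927 ≈ 135.94*I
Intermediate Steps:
√((-9762 - 12770)/(-24148 - 24779) - 18480) = √(-22532/(-48927) - 18480) = √(-22532*(-1/48927) - 18480) = √(22532/48927 - 18480) = √(-904148428/48927) = 2*I*√11059317534189/48927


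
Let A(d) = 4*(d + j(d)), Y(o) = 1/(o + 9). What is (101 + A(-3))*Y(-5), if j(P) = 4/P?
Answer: 251/12 ≈ 20.917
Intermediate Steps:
Y(o) = 1/(9 + o)
A(d) = 4*d + 16/d (A(d) = 4*(d + 4/d) = 4*d + 16/d)
(101 + A(-3))*Y(-5) = (101 + (4*(-3) + 16/(-3)))/(9 - 5) = (101 + (-12 + 16*(-⅓)))/4 = (101 + (-12 - 16/3))*(¼) = (101 - 52/3)*(¼) = (251/3)*(¼) = 251/12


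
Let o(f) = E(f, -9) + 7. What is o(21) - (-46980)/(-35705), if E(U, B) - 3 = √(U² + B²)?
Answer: 62014/7141 + 3*√58 ≈ 31.532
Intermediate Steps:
E(U, B) = 3 + √(B² + U²) (E(U, B) = 3 + √(U² + B²) = 3 + √(B² + U²))
o(f) = 10 + √(81 + f²) (o(f) = (3 + √((-9)² + f²)) + 7 = (3 + √(81 + f²)) + 7 = 10 + √(81 + f²))
o(21) - (-46980)/(-35705) = (10 + √(81 + 21²)) - (-46980)/(-35705) = (10 + √(81 + 441)) - (-46980)*(-1)/35705 = (10 + √522) - 1*9396/7141 = (10 + 3*√58) - 9396/7141 = 62014/7141 + 3*√58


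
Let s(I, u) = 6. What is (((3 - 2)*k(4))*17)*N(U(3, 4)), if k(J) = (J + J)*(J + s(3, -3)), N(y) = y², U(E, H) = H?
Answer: 21760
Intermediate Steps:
k(J) = 2*J*(6 + J) (k(J) = (J + J)*(J + 6) = (2*J)*(6 + J) = 2*J*(6 + J))
(((3 - 2)*k(4))*17)*N(U(3, 4)) = (((3 - 2)*(2*4*(6 + 4)))*17)*4² = ((1*(2*4*10))*17)*16 = ((1*80)*17)*16 = (80*17)*16 = 1360*16 = 21760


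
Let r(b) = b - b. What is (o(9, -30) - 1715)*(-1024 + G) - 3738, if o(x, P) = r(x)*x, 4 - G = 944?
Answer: 3364522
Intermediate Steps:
r(b) = 0
G = -940 (G = 4 - 1*944 = 4 - 944 = -940)
o(x, P) = 0 (o(x, P) = 0*x = 0)
(o(9, -30) - 1715)*(-1024 + G) - 3738 = (0 - 1715)*(-1024 - 940) - 3738 = -1715*(-1964) - 3738 = 3368260 - 3738 = 3364522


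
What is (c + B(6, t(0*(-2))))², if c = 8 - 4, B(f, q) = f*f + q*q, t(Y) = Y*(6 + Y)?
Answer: 1600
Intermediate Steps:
B(f, q) = f² + q²
c = 4
(c + B(6, t(0*(-2))))² = (4 + (6² + ((0*(-2))*(6 + 0*(-2)))²))² = (4 + (36 + (0*(6 + 0))²))² = (4 + (36 + (0*6)²))² = (4 + (36 + 0²))² = (4 + (36 + 0))² = (4 + 36)² = 40² = 1600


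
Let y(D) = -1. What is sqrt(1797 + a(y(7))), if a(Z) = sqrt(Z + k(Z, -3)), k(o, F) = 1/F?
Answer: sqrt(16173 + 6*I*sqrt(3))/3 ≈ 42.391 + 0.01362*I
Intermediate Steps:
a(Z) = sqrt(-1/3 + Z) (a(Z) = sqrt(Z + 1/(-3)) = sqrt(Z - 1/3) = sqrt(-1/3 + Z))
sqrt(1797 + a(y(7))) = sqrt(1797 + sqrt(-3 + 9*(-1))/3) = sqrt(1797 + sqrt(-3 - 9)/3) = sqrt(1797 + sqrt(-12)/3) = sqrt(1797 + (2*I*sqrt(3))/3) = sqrt(1797 + 2*I*sqrt(3)/3)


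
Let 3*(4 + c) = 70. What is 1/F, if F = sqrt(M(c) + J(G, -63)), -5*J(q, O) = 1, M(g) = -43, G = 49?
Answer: -I*sqrt(30)/36 ≈ -0.15215*I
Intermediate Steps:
c = 58/3 (c = -4 + (1/3)*70 = -4 + 70/3 = 58/3 ≈ 19.333)
J(q, O) = -1/5 (J(q, O) = -1/5*1 = -1/5)
F = 6*I*sqrt(30)/5 (F = sqrt(-43 - 1/5) = sqrt(-216/5) = 6*I*sqrt(30)/5 ≈ 6.5727*I)
1/F = 1/(6*I*sqrt(30)/5) = -I*sqrt(30)/36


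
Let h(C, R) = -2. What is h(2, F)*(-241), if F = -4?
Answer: 482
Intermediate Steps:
h(2, F)*(-241) = -2*(-241) = 482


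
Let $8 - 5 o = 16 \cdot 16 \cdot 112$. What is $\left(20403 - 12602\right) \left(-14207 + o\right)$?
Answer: $- \frac{777751899}{5} \approx -1.5555 \cdot 10^{8}$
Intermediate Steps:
$o = - \frac{28664}{5}$ ($o = \frac{8}{5} - \frac{16 \cdot 16 \cdot 112}{5} = \frac{8}{5} - \frac{256 \cdot 112}{5} = \frac{8}{5} - \frac{28672}{5} = - \frac{28664}{5} \approx -5732.8$)
$\left(20403 - 12602\right) \left(-14207 + o\right) = \left(20403 - 12602\right) \left(-14207 - \frac{28664}{5}\right) = 7801 \left(- \frac{99699}{5}\right) = - \frac{777751899}{5}$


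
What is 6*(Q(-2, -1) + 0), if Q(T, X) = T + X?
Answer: -18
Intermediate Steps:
6*(Q(-2, -1) + 0) = 6*((-2 - 1) + 0) = 6*(-3 + 0) = 6*(-3) = -18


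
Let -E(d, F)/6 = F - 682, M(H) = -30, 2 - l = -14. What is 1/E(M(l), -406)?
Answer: 1/6528 ≈ 0.00015319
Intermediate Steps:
l = 16 (l = 2 - 1*(-14) = 2 + 14 = 16)
E(d, F) = 4092 - 6*F (E(d, F) = -6*(F - 682) = -6*(-682 + F) = 4092 - 6*F)
1/E(M(l), -406) = 1/(4092 - 6*(-406)) = 1/(4092 + 2436) = 1/6528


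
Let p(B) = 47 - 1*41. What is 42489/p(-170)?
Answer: 14163/2 ≈ 7081.5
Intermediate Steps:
p(B) = 6 (p(B) = 47 - 41 = 6)
42489/p(-170) = 42489/6 = 42489*(⅙) = 14163/2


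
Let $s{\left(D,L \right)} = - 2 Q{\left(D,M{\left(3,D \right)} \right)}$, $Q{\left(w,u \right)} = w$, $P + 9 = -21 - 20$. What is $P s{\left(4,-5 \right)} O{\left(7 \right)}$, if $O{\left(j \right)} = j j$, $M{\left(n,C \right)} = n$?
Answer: $19600$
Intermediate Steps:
$P = -50$ ($P = -9 - 41 = -50$)
$O{\left(j \right)} = j^{2}$
$s{\left(D,L \right)} = - 2 D$
$P s{\left(4,-5 \right)} O{\left(7 \right)} = - 50 \left(\left(-2\right) 4\right) 7^{2} = \left(-50\right) \left(-8\right) 49 = 400 \cdot 49 = 19600$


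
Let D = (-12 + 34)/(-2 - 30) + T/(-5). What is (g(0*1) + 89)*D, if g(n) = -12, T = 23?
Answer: -32571/80 ≈ -407.14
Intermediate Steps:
D = -423/80 (D = (-12 + 34)/(-2 - 30) + 23/(-5) = 22/(-32) + 23*(-1/5) = 22*(-1/32) - 23/5 = -11/16 - 23/5 = -423/80 ≈ -5.2875)
(g(0*1) + 89)*D = (-12 + 89)*(-423/80) = 77*(-423/80) = -32571/80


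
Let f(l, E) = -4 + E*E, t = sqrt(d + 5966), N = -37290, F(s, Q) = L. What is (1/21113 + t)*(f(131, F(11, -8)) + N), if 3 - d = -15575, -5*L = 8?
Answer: -932286/527825 - 1864572*sqrt(5386)/25 ≈ -5.4736e+6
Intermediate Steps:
L = -8/5 (L = -1/5*8 = -8/5 ≈ -1.6000)
F(s, Q) = -8/5
d = 15578 (d = 3 - 1*(-15575) = 3 + 15575 = 15578)
t = 2*sqrt(5386) (t = sqrt(15578 + 5966) = sqrt(21544) = 2*sqrt(5386) ≈ 146.78)
f(l, E) = -4 + E**2
(1/21113 + t)*(f(131, F(11, -8)) + N) = (1/21113 + 2*sqrt(5386))*((-4 + (-8/5)**2) - 37290) = (1/21113 + 2*sqrt(5386))*((-4 + 64/25) - 37290) = (1/21113 + 2*sqrt(5386))*(-36/25 - 37290) = (1/21113 + 2*sqrt(5386))*(-932286/25) = -932286/527825 - 1864572*sqrt(5386)/25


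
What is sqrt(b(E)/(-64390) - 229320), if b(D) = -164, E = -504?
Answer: I*sqrt(237694310853010)/32195 ≈ 478.87*I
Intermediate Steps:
sqrt(b(E)/(-64390) - 229320) = sqrt(-164/(-64390) - 229320) = sqrt(-164*(-1/64390) - 229320) = sqrt(82/32195 - 229320) = sqrt(-7382957318/32195) = I*sqrt(237694310853010)/32195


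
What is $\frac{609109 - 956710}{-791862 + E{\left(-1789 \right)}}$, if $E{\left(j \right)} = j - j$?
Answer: $\frac{115867}{263954} \approx 0.43897$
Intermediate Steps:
$E{\left(j \right)} = 0$
$\frac{609109 - 956710}{-791862 + E{\left(-1789 \right)}} = \frac{609109 - 956710}{-791862 + 0} = - \frac{347601}{-791862} = \left(-347601\right) \left(- \frac{1}{791862}\right) = \frac{115867}{263954}$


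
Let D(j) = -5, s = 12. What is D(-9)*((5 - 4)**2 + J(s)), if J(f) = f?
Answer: -65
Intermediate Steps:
D(-9)*((5 - 4)**2 + J(s)) = -5*((5 - 4)**2 + 12) = -5*(1**2 + 12) = -5*(1 + 12) = -5*13 = -65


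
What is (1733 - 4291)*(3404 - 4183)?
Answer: 1992682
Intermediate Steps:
(1733 - 4291)*(3404 - 4183) = -2558*(-779) = 1992682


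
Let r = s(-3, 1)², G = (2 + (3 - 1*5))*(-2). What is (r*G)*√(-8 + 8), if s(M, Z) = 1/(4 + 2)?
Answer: 0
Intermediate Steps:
G = 0 (G = (2 + (3 - 5))*(-2) = (2 - 2)*(-2) = 0*(-2) = 0)
s(M, Z) = ⅙ (s(M, Z) = 1/6 = ⅙)
r = 1/36 (r = (⅙)² = 1/36 ≈ 0.027778)
(r*G)*√(-8 + 8) = ((1/36)*0)*√(-8 + 8) = 0*√0 = 0*0 = 0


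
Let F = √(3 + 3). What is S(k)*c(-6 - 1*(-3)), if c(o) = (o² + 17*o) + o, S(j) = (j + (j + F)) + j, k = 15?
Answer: -2025 - 45*√6 ≈ -2135.2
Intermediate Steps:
F = √6 ≈ 2.4495
S(j) = √6 + 3*j (S(j) = (j + (j + √6)) + j = (√6 + 2*j) + j = √6 + 3*j)
c(o) = o² + 18*o
S(k)*c(-6 - 1*(-3)) = (√6 + 3*15)*((-6 - 1*(-3))*(18 + (-6 - 1*(-3)))) = (√6 + 45)*((-6 + 3)*(18 + (-6 + 3))) = (45 + √6)*(-3*(18 - 3)) = (45 + √6)*(-3*15) = (45 + √6)*(-45) = -2025 - 45*√6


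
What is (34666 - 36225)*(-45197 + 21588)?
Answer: 36806431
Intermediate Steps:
(34666 - 36225)*(-45197 + 21588) = -1559*(-23609) = 36806431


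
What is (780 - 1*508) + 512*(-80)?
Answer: -40688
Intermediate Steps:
(780 - 1*508) + 512*(-80) = (780 - 508) - 40960 = 272 - 40960 = -40688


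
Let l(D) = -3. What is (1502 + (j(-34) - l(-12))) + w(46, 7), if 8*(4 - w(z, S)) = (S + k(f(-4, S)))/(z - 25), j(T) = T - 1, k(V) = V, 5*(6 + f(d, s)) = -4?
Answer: 1238159/840 ≈ 1474.0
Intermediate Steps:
f(d, s) = -34/5 (f(d, s) = -6 + (⅕)*(-4) = -6 - ⅘ = -34/5)
j(T) = -1 + T
w(z, S) = 4 - (-34/5 + S)/(8*(-25 + z)) (w(z, S) = 4 - (S - 34/5)/(8*(z - 25)) = 4 - (-34/5 + S)/(8*(-25 + z)))
(1502 + (j(-34) - l(-12))) + w(46, 7) = (1502 + ((-1 - 34) - 1*(-3))) + (-3966 - 5*7 + 160*46)/(40*(-25 + 46)) = (1502 + (-35 + 3)) + (1/40)*(-3966 - 35 + 7360)/21 = (1502 - 32) + (1/40)*(1/21)*3359 = 1470 + 3359/840 = 1238159/840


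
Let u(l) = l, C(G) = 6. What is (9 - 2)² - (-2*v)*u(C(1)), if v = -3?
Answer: 13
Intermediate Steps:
(9 - 2)² - (-2*v)*u(C(1)) = (9 - 2)² - (-2*(-3))*6 = 7² - 6*6 = 49 - 1*36 = 49 - 36 = 13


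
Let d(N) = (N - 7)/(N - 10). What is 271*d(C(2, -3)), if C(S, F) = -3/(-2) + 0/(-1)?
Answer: 2981/17 ≈ 175.35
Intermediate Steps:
C(S, F) = 3/2 (C(S, F) = -3*(-1/2) + 0*(-1) = 3/2 + 0 = 3/2)
d(N) = (-7 + N)/(-10 + N)
271*d(C(2, -3)) = 271*((-7 + 3/2)/(-10 + 3/2)) = 271*(-11/2/(-17/2)) = 271*(-2/17*(-11/2)) = 271*(11/17) = 2981/17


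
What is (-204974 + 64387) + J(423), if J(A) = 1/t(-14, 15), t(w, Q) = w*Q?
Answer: -29523271/210 ≈ -1.4059e+5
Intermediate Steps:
t(w, Q) = Q*w
J(A) = -1/210 (J(A) = 1/(15*(-14)) = 1/(-210) = -1/210)
(-204974 + 64387) + J(423) = (-204974 + 64387) - 1/210 = -140587 - 1/210 = -29523271/210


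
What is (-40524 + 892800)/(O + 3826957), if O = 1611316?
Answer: 852276/5438273 ≈ 0.15672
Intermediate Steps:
(-40524 + 892800)/(O + 3826957) = (-40524 + 892800)/(1611316 + 3826957) = 852276/5438273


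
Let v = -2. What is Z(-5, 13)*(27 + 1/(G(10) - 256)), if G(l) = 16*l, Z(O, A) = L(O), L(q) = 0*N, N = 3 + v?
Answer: 0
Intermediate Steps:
N = 1 (N = 3 - 2 = 1)
L(q) = 0 (L(q) = 0*1 = 0)
Z(O, A) = 0
Z(-5, 13)*(27 + 1/(G(10) - 256)) = 0*(27 + 1/(16*10 - 256)) = 0*(27 + 1/(160 - 256)) = 0*(27 + 1/(-96)) = 0*(27 - 1/96) = 0*(2591/96) = 0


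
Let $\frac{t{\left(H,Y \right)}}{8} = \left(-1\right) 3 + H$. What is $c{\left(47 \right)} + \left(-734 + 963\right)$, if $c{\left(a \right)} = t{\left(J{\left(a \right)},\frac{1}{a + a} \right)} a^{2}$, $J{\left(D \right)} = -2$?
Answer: $-88131$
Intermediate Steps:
$t{\left(H,Y \right)} = -24 + 8 H$ ($t{\left(H,Y \right)} = 8 \left(\left(-1\right) 3 + H\right) = 8 \left(-3 + H\right) = -24 + 8 H$)
$c{\left(a \right)} = - 40 a^{2}$ ($c{\left(a \right)} = \left(-24 + 8 \left(-2\right)\right) a^{2} = \left(-24 - 16\right) a^{2} = - 40 a^{2}$)
$c{\left(47 \right)} + \left(-734 + 963\right) = - 40 \cdot 47^{2} + \left(-734 + 963\right) = \left(-40\right) 2209 + 229 = -88360 + 229 = -88131$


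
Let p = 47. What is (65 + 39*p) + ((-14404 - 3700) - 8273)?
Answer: -24479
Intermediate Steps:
(65 + 39*p) + ((-14404 - 3700) - 8273) = (65 + 39*47) + ((-14404 - 3700) - 8273) = (65 + 1833) + (-18104 - 8273) = 1898 - 26377 = -24479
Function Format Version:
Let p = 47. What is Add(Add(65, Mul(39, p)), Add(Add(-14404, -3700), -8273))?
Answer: -24479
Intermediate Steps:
Add(Add(65, Mul(39, p)), Add(Add(-14404, -3700), -8273)) = Add(Add(65, Mul(39, 47)), Add(Add(-14404, -3700), -8273)) = Add(Add(65, 1833), Add(-18104, -8273)) = Add(1898, -26377) = -24479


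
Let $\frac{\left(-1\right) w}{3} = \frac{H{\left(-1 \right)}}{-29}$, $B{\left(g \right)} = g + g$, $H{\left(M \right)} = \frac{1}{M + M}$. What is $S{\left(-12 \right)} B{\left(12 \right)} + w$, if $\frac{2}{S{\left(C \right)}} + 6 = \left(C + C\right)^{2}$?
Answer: $\frac{179}{5510} \approx 0.032486$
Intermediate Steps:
$S{\left(C \right)} = \frac{2}{-6 + 4 C^{2}}$ ($S{\left(C \right)} = \frac{2}{-6 + \left(C + C\right)^{2}} = \frac{2}{-6 + \left(2 C\right)^{2}} = \frac{2}{-6 + 4 C^{2}}$)
$H{\left(M \right)} = \frac{1}{2 M}$
$B{\left(g \right)} = 2 g$
$w = - \frac{3}{58}$ ($w = - 3 \frac{\frac{1}{2} \frac{1}{-1}}{-29} = - 3 \cdot \frac{1}{2} \left(-1\right) \left(- \frac{1}{29}\right) = - 3 \left(\left(- \frac{1}{2}\right) \left(- \frac{1}{29}\right)\right) = \left(-3\right) \frac{1}{58} = - \frac{3}{58} \approx -0.051724$)
$S{\left(-12 \right)} B{\left(12 \right)} + w = \frac{2 \cdot 12}{-3 + 2 \left(-12\right)^{2}} - \frac{3}{58} = \frac{1}{-3 + 2 \cdot 144} \cdot 24 - \frac{3}{58} = \frac{1}{-3 + 288} \cdot 24 - \frac{3}{58} = \frac{1}{285} \cdot 24 - \frac{3}{58} = \frac{8}{95} - \frac{3}{58} = \frac{179}{5510}$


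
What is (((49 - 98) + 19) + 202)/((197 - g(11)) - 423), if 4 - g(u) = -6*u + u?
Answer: -172/285 ≈ -0.60351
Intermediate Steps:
g(u) = 4 + 5*u (g(u) = 4 - (-6*u + u) = 4 - (-5)*u = 4 + 5*u)
(((49 - 98) + 19) + 202)/((197 - g(11)) - 423) = (((49 - 98) + 19) + 202)/((197 - (4 + 5*11)) - 423) = ((-49 + 19) + 202)/((197 - (4 + 55)) - 423) = (-30 + 202)/((197 - 1*59) - 423) = 172/((197 - 59) - 423) = 172/(138 - 423) = 172/(-285) = 172*(-1/285) = -172/285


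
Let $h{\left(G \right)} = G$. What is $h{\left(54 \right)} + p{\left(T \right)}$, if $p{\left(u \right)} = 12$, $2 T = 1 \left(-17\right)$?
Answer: $66$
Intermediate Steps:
$T = - \frac{17}{2}$ ($T = \frac{1 \left(-17\right)}{2} = \frac{1}{2} \left(-17\right) = - \frac{17}{2} \approx -8.5$)
$h{\left(54 \right)} + p{\left(T \right)} = 54 + 12 = 66$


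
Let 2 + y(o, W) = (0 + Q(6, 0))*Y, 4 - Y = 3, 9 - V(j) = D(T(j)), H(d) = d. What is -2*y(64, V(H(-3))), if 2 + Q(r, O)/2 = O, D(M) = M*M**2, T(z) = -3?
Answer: 12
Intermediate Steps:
D(M) = M**3
Q(r, O) = -4 + 2*O
V(j) = 36 (V(j) = 9 - 1*(-3)**3 = 9 - 1*(-27) = 9 + 27 = 36)
Y = 1 (Y = 4 - 1*3 = 4 - 3 = 1)
y(o, W) = -6 (y(o, W) = -2 + (0 + (-4 + 2*0))*1 = -2 + (0 + (-4 + 0))*1 = -2 + (0 - 4)*1 = -2 - 4*1 = -2 - 4 = -6)
-2*y(64, V(H(-3))) = -2*(-6) = 12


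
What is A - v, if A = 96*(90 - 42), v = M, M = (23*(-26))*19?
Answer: 15970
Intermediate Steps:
M = -11362 (M = -598*19 = -11362)
v = -11362
A = 4608 (A = 96*48 = 4608)
A - v = 4608 - 1*(-11362) = 4608 + 11362 = 15970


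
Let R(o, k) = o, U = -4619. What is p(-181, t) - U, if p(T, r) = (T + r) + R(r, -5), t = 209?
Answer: 4856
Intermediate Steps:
p(T, r) = T + 2*r (p(T, r) = (T + r) + r = T + 2*r)
p(-181, t) - U = (-181 + 2*209) - 1*(-4619) = (-181 + 418) + 4619 = 237 + 4619 = 4856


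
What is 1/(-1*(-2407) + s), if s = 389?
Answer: 1/2796 ≈ 0.00035765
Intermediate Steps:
1/(-1*(-2407) + s) = 1/(-1*(-2407) + 389) = 1/(2407 + 389) = 1/2796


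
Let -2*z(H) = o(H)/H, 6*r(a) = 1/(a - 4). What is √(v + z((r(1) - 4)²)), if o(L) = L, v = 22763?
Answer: 5*√3642/2 ≈ 150.87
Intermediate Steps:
r(a) = 1/(6*(-4 + a)) (r(a) = 1/(6*(a - 4)) = 1/(6*(-4 + a)))
z(H) = -½ (z(H) = -H/(2*H) = -½*1 = -½)
√(v + z((r(1) - 4)²)) = √(22763 - ½) = √(45525/2) = 5*√3642/2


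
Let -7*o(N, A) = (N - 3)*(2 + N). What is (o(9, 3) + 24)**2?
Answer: 10404/49 ≈ 212.33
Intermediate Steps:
o(N, A) = -(-3 + N)*(2 + N)/7 (o(N, A) = -(N - 3)*(2 + N)/7 = -(-3 + N)*(2 + N)/7)
(o(9, 3) + 24)**2 = ((6/7 - 1/7*9**2 + (1/7)*9) + 24)**2 = ((6/7 - 1/7*81 + 9/7) + 24)**2 = ((6/7 - 81/7 + 9/7) + 24)**2 = (-66/7 + 24)**2 = (102/7)**2 = 10404/49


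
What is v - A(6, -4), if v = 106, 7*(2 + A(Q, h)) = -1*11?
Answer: 767/7 ≈ 109.57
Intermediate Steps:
A(Q, h) = -25/7 (A(Q, h) = -2 + (-1*11)/7 = -2 + (1/7)*(-11) = -2 - 11/7 = -25/7)
v - A(6, -4) = 106 - 1*(-25/7) = 106 + 25/7 = 767/7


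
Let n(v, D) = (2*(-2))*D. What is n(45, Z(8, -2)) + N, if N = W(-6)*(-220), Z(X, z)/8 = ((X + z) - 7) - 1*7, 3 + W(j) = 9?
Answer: -1064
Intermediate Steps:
W(j) = 6 (W(j) = -3 + 9 = 6)
Z(X, z) = -112 + 8*X + 8*z (Z(X, z) = 8*(((X + z) - 7) - 1*7) = 8*((-7 + X + z) - 7) = 8*(-14 + X + z) = -112 + 8*X + 8*z)
n(v, D) = -4*D
N = -1320 (N = 6*(-220) = -1320)
n(45, Z(8, -2)) + N = -4*(-112 + 8*8 + 8*(-2)) - 1320 = -4*(-112 + 64 - 16) - 1320 = -4*(-64) - 1320 = 256 - 1320 = -1064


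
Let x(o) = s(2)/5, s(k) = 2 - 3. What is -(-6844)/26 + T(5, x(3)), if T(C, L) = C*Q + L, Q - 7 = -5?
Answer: 17747/65 ≈ 273.03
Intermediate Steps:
Q = 2 (Q = 7 - 5 = 2)
s(k) = -1
x(o) = -⅕ (x(o) = -1/5 = -1*⅕ = -⅕)
T(C, L) = L + 2*C (T(C, L) = C*2 + L = 2*C + L = L + 2*C)
-(-6844)/26 + T(5, x(3)) = -(-6844)/26 + (-⅕ + 2*5) = -(-6844)/26 + (-⅕ + 10) = -118*(-29/13) + 49/5 = 3422/13 + 49/5 = 17747/65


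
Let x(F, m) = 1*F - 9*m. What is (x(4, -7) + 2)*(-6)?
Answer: -414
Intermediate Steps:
x(F, m) = F - 9*m
(x(4, -7) + 2)*(-6) = ((4 - 9*(-7)) + 2)*(-6) = ((4 + 63) + 2)*(-6) = (67 + 2)*(-6) = 69*(-6) = -414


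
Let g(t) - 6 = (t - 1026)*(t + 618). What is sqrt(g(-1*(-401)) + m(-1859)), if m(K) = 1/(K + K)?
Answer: I*sqrt(52093336746)/286 ≈ 798.04*I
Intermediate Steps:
m(K) = 1/(2*K)
g(t) = 6 + (-1026 + t)*(618 + t) (g(t) = 6 + (t - 1026)*(t + 618) = 6 + (-1026 + t)*(618 + t))
sqrt(g(-1*(-401)) + m(-1859)) = sqrt((-634062 + (-1*(-401))**2 - (-408)*(-401)) + (1/2)/(-1859)) = sqrt((-634062 + 401**2 - 408*401) + (1/2)*(-1/1859)) = sqrt((-634062 + 160801 - 163608) - 1/3718) = sqrt(-636869 - 1/3718) = sqrt(-2367878943/3718) = I*sqrt(52093336746)/286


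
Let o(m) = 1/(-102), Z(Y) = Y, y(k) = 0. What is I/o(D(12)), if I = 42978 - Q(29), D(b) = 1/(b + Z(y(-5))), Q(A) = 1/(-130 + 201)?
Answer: -311246574/71 ≈ -4.3838e+6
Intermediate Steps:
Q(A) = 1/71
D(b) = 1/b (D(b) = 1/(b + 0) = 1/b)
o(m) = -1/102
I = 3051437/71 (I = 42978 - 1*1/71 = 42978 - 1/71 = 3051437/71 ≈ 42978.)
I/o(D(12)) = 3051437/(71*(-1/102)) = (3051437/71)*(-102) = -311246574/71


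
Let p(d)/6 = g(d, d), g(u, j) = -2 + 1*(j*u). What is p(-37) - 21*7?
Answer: 8055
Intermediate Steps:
g(u, j) = -2 + j*u
p(d) = -12 + 6*d² (p(d) = 6*(-2 + d*d) = 6*(-2 + d²) = -12 + 6*d²)
p(-37) - 21*7 = (-12 + 6*(-37)²) - 21*7 = (-12 + 6*1369) - 1*147 = (-12 + 8214) - 147 = 8202 - 147 = 8055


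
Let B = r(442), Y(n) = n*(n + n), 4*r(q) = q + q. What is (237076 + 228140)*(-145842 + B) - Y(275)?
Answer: -67745370386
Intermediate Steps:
r(q) = q/2 (r(q) = (q + q)/4 = (2*q)/4 = q/2)
Y(n) = 2*n**2 (Y(n) = n*(2*n) = 2*n**2)
B = 221 (B = (1/2)*442 = 221)
(237076 + 228140)*(-145842 + B) - Y(275) = (237076 + 228140)*(-145842 + 221) - 2*275**2 = 465216*(-145621) - 2*75625 = -67745219136 - 1*151250 = -67745219136 - 151250 = -67745370386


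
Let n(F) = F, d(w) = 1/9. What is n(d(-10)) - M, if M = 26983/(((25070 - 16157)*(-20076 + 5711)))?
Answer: 42759364/384105735 ≈ 0.11132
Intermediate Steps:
d(w) = 1/9
M = -26983/128035245 (M = 26983/((8913*(-14365))) = 26983/(-128035245) = 26983*(-1/128035245) = -26983/128035245 ≈ -0.00021075)
n(d(-10)) - M = 1/9 - 1*(-26983/128035245) = 1/9 + 26983/128035245 = 42759364/384105735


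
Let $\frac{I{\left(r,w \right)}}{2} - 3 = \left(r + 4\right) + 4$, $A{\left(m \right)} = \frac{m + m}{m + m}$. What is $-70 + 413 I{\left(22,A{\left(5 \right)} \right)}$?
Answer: $27188$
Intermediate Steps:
$A{\left(m \right)} = 1$ ($A{\left(m \right)} = \frac{2 m}{2 m} = 2 m \frac{1}{2 m} = 1$)
$I{\left(r,w \right)} = 22 + 2 r$ ($I{\left(r,w \right)} = 6 + 2 \left(\left(r + 4\right) + 4\right) = 6 + 2 \left(\left(4 + r\right) + 4\right) = 6 + 2 \left(8 + r\right) = 6 + \left(16 + 2 r\right) = 22 + 2 r$)
$-70 + 413 I{\left(22,A{\left(5 \right)} \right)} = -70 + 413 \left(22 + 2 \cdot 22\right) = -70 + 413 \left(22 + 44\right) = -70 + 413 \cdot 66 = -70 + 27258 = 27188$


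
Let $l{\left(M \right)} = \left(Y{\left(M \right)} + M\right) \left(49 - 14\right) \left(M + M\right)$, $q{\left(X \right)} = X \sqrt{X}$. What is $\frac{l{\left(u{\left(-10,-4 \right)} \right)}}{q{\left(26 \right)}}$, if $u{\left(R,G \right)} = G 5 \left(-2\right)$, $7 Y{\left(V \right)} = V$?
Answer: $\frac{32000 \sqrt{26}}{169} \approx 965.5$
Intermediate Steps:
$q{\left(X \right)} = X^{\frac{3}{2}}$
$Y{\left(V \right)} = \frac{V}{7}$
$u{\left(R,G \right)} = - 10 G$ ($u{\left(R,G \right)} = 5 G \left(-2\right) = - 10 G$)
$l{\left(M \right)} = 80 M^{2}$ ($l{\left(M \right)} = \left(\frac{M}{7} + M\right) \left(49 - 14\right) \left(M + M\right) = \frac{8 M}{7} \cdot 35 \cdot 2 M = 40 M 2 M = 80 M^{2}$)
$\frac{l{\left(u{\left(-10,-4 \right)} \right)}}{q{\left(26 \right)}} = \frac{80 \left(\left(-10\right) \left(-4\right)\right)^{2}}{26^{\frac{3}{2}}} = \frac{80 \cdot 40^{2}}{26 \sqrt{26}} = 80 \cdot 1600 \frac{\sqrt{26}}{676} = 128000 \frac{\sqrt{26}}{676} = \frac{32000 \sqrt{26}}{169}$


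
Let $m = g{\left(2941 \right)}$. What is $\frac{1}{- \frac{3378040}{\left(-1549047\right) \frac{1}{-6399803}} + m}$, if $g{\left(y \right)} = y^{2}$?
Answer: $- \frac{1549047}{8220337931513} \approx -1.8844 \cdot 10^{-7}$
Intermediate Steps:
$m = 8649481$ ($m = 2941^{2} = 8649481$)
$\frac{1}{- \frac{3378040}{\left(-1549047\right) \frac{1}{-6399803}} + m} = \frac{1}{- \frac{3378040}{\left(-1549047\right) \frac{1}{-6399803}} + 8649481} = \frac{1}{- \frac{3378040}{\left(-1549047\right) \left(- \frac{1}{6399803}\right)} + 8649481} = \frac{1}{- \frac{3378040}{\frac{1549047}{6399803}} + 8649481} = \frac{1}{\left(-3378040\right) \frac{6399803}{1549047} + 8649481} = \frac{1}{- \frac{21618790526120}{1549047} + 8649481} = \frac{1}{- \frac{8220337931513}{1549047}} = - \frac{1549047}{8220337931513}$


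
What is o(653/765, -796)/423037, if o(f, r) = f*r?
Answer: -519788/323623305 ≈ -0.0016062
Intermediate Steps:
o(653/765, -796)/423037 = ((653/765)*(-796))/423037 = ((653*(1/765))*(-796))*(1/423037) = ((653/765)*(-796))*(1/423037) = -519788/765*1/423037 = -519788/323623305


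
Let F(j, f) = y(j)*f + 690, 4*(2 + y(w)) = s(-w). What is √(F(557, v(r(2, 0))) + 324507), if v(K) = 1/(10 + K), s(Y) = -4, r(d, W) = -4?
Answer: √1300786/2 ≈ 570.26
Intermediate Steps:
y(w) = -3 (y(w) = -2 + (¼)*(-4) = -2 - 1 = -3)
F(j, f) = 690 - 3*f (F(j, f) = -3*f + 690 = 690 - 3*f)
√(F(557, v(r(2, 0))) + 324507) = √((690 - 3/(10 - 4)) + 324507) = √((690 - 3/6) + 324507) = √((690 - 3*⅙) + 324507) = √((690 - ½) + 324507) = √(1379/2 + 324507) = √(650393/2) = √1300786/2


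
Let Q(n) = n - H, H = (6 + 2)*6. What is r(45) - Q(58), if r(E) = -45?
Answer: -55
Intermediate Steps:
H = 48 (H = 8*6 = 48)
Q(n) = -48 + n (Q(n) = n - 1*48 = n - 48 = -48 + n)
r(45) - Q(58) = -45 - (-48 + 58) = -45 - 1*10 = -45 - 10 = -55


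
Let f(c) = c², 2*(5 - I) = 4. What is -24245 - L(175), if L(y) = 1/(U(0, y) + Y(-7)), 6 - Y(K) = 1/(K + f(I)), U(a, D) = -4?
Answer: -72737/3 ≈ -24246.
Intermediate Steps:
I = 3 (I = 5 - ½*4 = 5 - 2 = 3)
Y(K) = 6 - 1/(9 + K) (Y(K) = 6 - 1/(K + 3²) = 6 - 1/(K + 9) = 6 - 1/(9 + K))
L(y) = ⅔ (L(y) = 1/(-4 + (53 + 6*(-7))/(9 - 7)) = 1/(-4 + (53 - 42)/2) = 1/(-4 + (½)*11) = 1/(-4 + 11/2) = 1/(3/2) = ⅔)
-24245 - L(175) = -24245 - 1*⅔ = -24245 - ⅔ = -72737/3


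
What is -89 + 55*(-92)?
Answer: -5149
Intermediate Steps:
-89 + 55*(-92) = -89 - 5060 = -5149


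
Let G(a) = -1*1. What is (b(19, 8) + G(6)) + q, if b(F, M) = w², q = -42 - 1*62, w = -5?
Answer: -80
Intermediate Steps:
q = -104 (q = -42 - 62 = -104)
b(F, M) = 25 (b(F, M) = (-5)² = 25)
G(a) = -1
(b(19, 8) + G(6)) + q = (25 - 1) - 104 = 24 - 104 = -80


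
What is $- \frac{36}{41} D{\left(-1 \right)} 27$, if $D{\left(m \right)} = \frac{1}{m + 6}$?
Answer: $- \frac{972}{205} \approx -4.7415$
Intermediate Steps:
$D{\left(m \right)} = \frac{1}{6 + m}$
$- \frac{36}{41} D{\left(-1 \right)} 27 = \frac{\left(-36\right) \frac{1}{41}}{6 - 1} \cdot 27 = \frac{\left(-36\right) \frac{1}{41}}{5} \cdot 27 = \left(- \frac{36}{41}\right) \frac{1}{5} \cdot 27 = \left(- \frac{36}{205}\right) 27 = - \frac{972}{205}$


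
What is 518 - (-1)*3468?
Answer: 3986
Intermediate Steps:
518 - (-1)*3468 = 518 - 1*(-3468) = 518 + 3468 = 3986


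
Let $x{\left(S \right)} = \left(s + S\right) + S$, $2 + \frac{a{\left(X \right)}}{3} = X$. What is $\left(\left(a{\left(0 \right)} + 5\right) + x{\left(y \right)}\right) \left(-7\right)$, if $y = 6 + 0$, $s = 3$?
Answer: $-98$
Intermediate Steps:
$y = 6$
$a{\left(X \right)} = -6 + 3 X$
$x{\left(S \right)} = 3 + 2 S$ ($x{\left(S \right)} = \left(3 + S\right) + S = 3 + 2 S$)
$\left(\left(a{\left(0 \right)} + 5\right) + x{\left(y \right)}\right) \left(-7\right) = \left(\left(\left(-6 + 3 \cdot 0\right) + 5\right) + \left(3 + 2 \cdot 6\right)\right) \left(-7\right) = \left(\left(\left(-6 + 0\right) + 5\right) + \left(3 + 12\right)\right) \left(-7\right) = \left(\left(-6 + 5\right) + 15\right) \left(-7\right) = \left(-1 + 15\right) \left(-7\right) = 14 \left(-7\right) = -98$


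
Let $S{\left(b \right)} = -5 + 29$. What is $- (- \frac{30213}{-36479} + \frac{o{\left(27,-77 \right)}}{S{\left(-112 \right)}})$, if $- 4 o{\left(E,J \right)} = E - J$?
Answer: $\frac{111671}{437748} \approx 0.2551$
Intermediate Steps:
$S{\left(b \right)} = 24$
$o{\left(E,J \right)} = - \frac{E}{4} + \frac{J}{4}$ ($o{\left(E,J \right)} = - \frac{E - J}{4} = - \frac{E}{4} + \frac{J}{4}$)
$- (- \frac{30213}{-36479} + \frac{o{\left(27,-77 \right)}}{S{\left(-112 \right)}}) = - (- \frac{30213}{-36479} + \frac{\left(- \frac{1}{4}\right) 27 + \frac{1}{4} \left(-77\right)}{24}) = - (\left(-30213\right) \left(- \frac{1}{36479}\right) + \left(- \frac{27}{4} - \frac{77}{4}\right) \frac{1}{24}) = - (\frac{30213}{36479} - \frac{13}{12}) = \left(-1\right) \left(- \frac{111671}{437748}\right) = \frac{111671}{437748}$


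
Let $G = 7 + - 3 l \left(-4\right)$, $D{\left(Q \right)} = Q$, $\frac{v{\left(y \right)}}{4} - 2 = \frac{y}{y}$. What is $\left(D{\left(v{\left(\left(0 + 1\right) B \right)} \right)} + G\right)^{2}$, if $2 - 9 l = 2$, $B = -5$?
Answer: $361$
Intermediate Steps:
$v{\left(y \right)} = 12$ ($v{\left(y \right)} = 8 + 4 \frac{y}{y} = 8 + 4 \cdot 1 = 8 + 4 = 12$)
$l = 0$ ($l = \frac{2}{9} - \frac{2}{9} = 0$)
$G = 7$ ($G = 7 + \left(-3\right) 0 \left(-4\right) = 7 + 0 \left(-4\right) = 7 + 0 = 7$)
$\left(D{\left(v{\left(\left(0 + 1\right) B \right)} \right)} + G\right)^{2} = \left(12 + 7\right)^{2} = 19^{2} = 361$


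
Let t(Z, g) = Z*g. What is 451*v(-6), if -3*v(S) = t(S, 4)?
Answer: 3608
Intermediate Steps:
v(S) = -4*S/3 (v(S) = -S*4/3 = -4*S/3)
451*v(-6) = 451*(-4/3*(-6)) = 451*8 = 3608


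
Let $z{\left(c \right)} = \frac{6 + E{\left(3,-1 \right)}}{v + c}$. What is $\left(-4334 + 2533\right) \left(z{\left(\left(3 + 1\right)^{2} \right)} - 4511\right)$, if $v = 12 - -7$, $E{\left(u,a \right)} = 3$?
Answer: $\frac{284334676}{35} \approx 8.1238 \cdot 10^{6}$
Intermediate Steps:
$v = 19$ ($v = 12 + 7 = 19$)
$z{\left(c \right)} = \frac{9}{19 + c}$ ($z{\left(c \right)} = \frac{6 + 3}{19 + c} = \frac{9}{19 + c}$)
$\left(-4334 + 2533\right) \left(z{\left(\left(3 + 1\right)^{2} \right)} - 4511\right) = \left(-4334 + 2533\right) \left(\frac{9}{19 + \left(3 + 1\right)^{2}} - 4511\right) = - 1801 \left(\frac{9}{19 + 4^{2}} - 4511\right) = - 1801 \left(\frac{9}{19 + 16} - 4511\right) = - 1801 \left(\frac{9}{35} - 4511\right) = \left(-1801\right) \left(- \frac{157876}{35}\right) = \frac{284334676}{35}$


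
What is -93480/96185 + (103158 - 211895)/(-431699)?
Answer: -314698465/437083877 ≈ -0.72000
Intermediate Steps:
-93480/96185 + (103158 - 211895)/(-431699) = -93480*1/96185 - 108737*(-1/431699) = -18696/19237 + 5723/22721 = -314698465/437083877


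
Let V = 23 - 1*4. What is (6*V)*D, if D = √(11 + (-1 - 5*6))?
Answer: 228*I*√5 ≈ 509.82*I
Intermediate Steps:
V = 19 (V = 23 - 4 = 19)
D = 2*I*√5 (D = √(11 + (-1 - 30)) = √(11 - 31) = √(-20) = 2*I*√5 ≈ 4.4721*I)
(6*V)*D = (6*19)*(2*I*√5) = 114*(2*I*√5) = 228*I*√5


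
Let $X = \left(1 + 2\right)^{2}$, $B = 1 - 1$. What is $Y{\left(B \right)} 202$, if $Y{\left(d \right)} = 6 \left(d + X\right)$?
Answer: $10908$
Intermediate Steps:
$B = 0$
$X = 9$ ($X = 3^{2} = 9$)
$Y{\left(d \right)} = 54 + 6 d$ ($Y{\left(d \right)} = 6 \left(d + 9\right) = 6 \left(9 + d\right) = 54 + 6 d$)
$Y{\left(B \right)} 202 = \left(54 + 6 \cdot 0\right) 202 = \left(54 + 0\right) 202 = 54 \cdot 202 = 10908$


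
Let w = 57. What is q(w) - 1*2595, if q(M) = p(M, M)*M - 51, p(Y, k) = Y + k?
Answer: 3852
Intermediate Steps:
q(M) = -51 + 2*M² (q(M) = (M + M)*M - 51 = (2*M)*M - 51 = 2*M² - 51 = -51 + 2*M²)
q(w) - 1*2595 = (-51 + 2*57²) - 1*2595 = (-51 + 2*3249) - 2595 = (-51 + 6498) - 2595 = 6447 - 2595 = 3852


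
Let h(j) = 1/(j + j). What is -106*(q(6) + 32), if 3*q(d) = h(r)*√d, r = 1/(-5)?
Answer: -3392 + 265*√6/3 ≈ -3175.6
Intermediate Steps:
r = -⅕ ≈ -0.20000
h(j) = 1/(2*j)
q(d) = -5*√d/6 (q(d) = ((1/(2*(-⅕)))*√d)/3 = (((½)*(-5))*√d)/3 = (-5*√d/2)/3 = -5*√d/6)
-106*(q(6) + 32) = -106*(-5*√6/6 + 32) = -106*(32 - 5*√6/6) = -3392 + 265*√6/3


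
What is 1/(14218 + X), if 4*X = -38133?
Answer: 4/18739 ≈ 0.00021346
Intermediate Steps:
X = -38133/4 (X = (1/4)*(-38133) = -38133/4 ≈ -9533.3)
1/(14218 + X) = 1/(14218 - 38133/4) = 1/(18739/4) = 4/18739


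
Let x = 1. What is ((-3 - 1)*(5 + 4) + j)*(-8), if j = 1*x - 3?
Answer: 304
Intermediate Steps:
j = -2 (j = 1*1 - 3 = 1 - 3 = -2)
((-3 - 1)*(5 + 4) + j)*(-8) = ((-3 - 1)*(5 + 4) - 2)*(-8) = (-4*9 - 2)*(-8) = (-36 - 2)*(-8) = -38*(-8) = 304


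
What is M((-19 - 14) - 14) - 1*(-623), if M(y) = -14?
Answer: 609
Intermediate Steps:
M((-19 - 14) - 14) - 1*(-623) = -14 - 1*(-623) = -14 + 623 = 609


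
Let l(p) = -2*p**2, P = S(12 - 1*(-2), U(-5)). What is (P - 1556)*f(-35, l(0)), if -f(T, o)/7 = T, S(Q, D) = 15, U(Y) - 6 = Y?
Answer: -377545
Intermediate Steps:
U(Y) = 6 + Y
P = 15
f(T, o) = -7*T
(P - 1556)*f(-35, l(0)) = (15 - 1556)*(-7*(-35)) = -1541*245 = -377545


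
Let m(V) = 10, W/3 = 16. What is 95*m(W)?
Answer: 950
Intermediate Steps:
W = 48 (W = 3*16 = 48)
95*m(W) = 95*10 = 950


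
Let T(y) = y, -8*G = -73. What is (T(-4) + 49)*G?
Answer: 3285/8 ≈ 410.63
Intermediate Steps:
G = 73/8 (G = -⅛*(-73) = 73/8 ≈ 9.1250)
(T(-4) + 49)*G = (-4 + 49)*(73/8) = 45*(73/8) = 3285/8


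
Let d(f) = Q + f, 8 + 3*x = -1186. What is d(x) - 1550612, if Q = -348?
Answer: -1551358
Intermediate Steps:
x = -398 (x = -8/3 + (⅓)*(-1186) = -8/3 - 1186/3 = -398)
d(f) = -348 + f
d(x) - 1550612 = (-348 - 398) - 1550612 = -746 - 1550612 = -1551358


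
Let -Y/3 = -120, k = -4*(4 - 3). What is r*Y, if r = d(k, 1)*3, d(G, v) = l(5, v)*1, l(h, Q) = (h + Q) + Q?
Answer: 7560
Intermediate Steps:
k = -4 (k = -4*1 = -4)
l(h, Q) = h + 2*Q (l(h, Q) = (Q + h) + Q = h + 2*Q)
d(G, v) = 5 + 2*v (d(G, v) = (5 + 2*v)*1 = 5 + 2*v)
Y = 360 (Y = -3*(-120) = 360)
r = 21 (r = (5 + 2*1)*3 = (5 + 2)*3 = 7*3 = 21)
r*Y = 21*360 = 7560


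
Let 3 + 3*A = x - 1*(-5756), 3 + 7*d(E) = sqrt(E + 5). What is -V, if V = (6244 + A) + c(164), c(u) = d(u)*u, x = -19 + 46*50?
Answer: -64094/7 ≈ -9156.3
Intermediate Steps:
d(E) = -3/7 + sqrt(5 + E)/7 (d(E) = -3/7 + sqrt(E + 5)/7 = -3/7 + sqrt(5 + E)/7)
x = 2281 (x = -19 + 2300 = 2281)
c(u) = u*(-3/7 + sqrt(5 + u)/7) (c(u) = (-3/7 + sqrt(5 + u)/7)*u = u*(-3/7 + sqrt(5 + u)/7))
A = 2678 (A = -1 + (2281 - 1*(-5756))/3 = -1 + (2281 + 5756)/3 = -1 + (1/3)*8037 = -1 + 2679 = 2678)
V = 64094/7 (V = (6244 + 2678) + (1/7)*164*(-3 + sqrt(5 + 164)) = 8922 + (1/7)*164*(-3 + sqrt(169)) = 8922 + (1/7)*164*(-3 + 13) = 8922 + (1/7)*164*10 = 8922 + 1640/7 = 64094/7 ≈ 9156.3)
-V = -1*64094/7 = -64094/7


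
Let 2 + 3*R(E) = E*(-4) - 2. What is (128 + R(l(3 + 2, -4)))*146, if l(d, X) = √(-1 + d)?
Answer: 18104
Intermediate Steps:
R(E) = -4/3 - 4*E/3 (R(E) = -⅔ + (E*(-4) - 2)/3 = -⅔ + (-4*E - 2)/3 = -⅔ + (-2 - 4*E)/3 = -⅔ + (-⅔ - 4*E/3) = -4/3 - 4*E/3)
(128 + R(l(3 + 2, -4)))*146 = (128 + (-4/3 - 4*√(-1 + (3 + 2))/3))*146 = (128 + (-4/3 - 4*√(-1 + 5)/3))*146 = (128 + (-4/3 - 4*√4/3))*146 = (128 + (-4/3 - 4/3*2))*146 = (128 + (-4/3 - 8/3))*146 = (128 - 4)*146 = 124*146 = 18104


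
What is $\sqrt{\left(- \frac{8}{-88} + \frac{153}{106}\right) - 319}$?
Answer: $\frac{i \sqrt{431612390}}{1166} \approx 17.818 i$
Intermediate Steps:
$\sqrt{\left(- \frac{8}{-88} + \frac{153}{106}\right) - 319} = \sqrt{\left(\left(-8\right) \left(- \frac{1}{88}\right) + 153 \cdot \frac{1}{106}\right) - 319} = \sqrt{\left(\frac{1}{11} + \frac{153}{106}\right) - 319} = \sqrt{\frac{1789}{1166} - 319} = \sqrt{- \frac{370165}{1166}} = \frac{i \sqrt{431612390}}{1166}$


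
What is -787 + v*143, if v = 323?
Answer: 45402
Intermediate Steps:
-787 + v*143 = -787 + 323*143 = -787 + 46189 = 45402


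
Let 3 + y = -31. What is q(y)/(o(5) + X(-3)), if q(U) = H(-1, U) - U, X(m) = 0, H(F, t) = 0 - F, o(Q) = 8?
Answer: 35/8 ≈ 4.3750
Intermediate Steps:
H(F, t) = -F
y = -34 (y = -3 - 31 = -34)
q(U) = 1 - U (q(U) = -1*(-1) - U = 1 - U)
q(y)/(o(5) + X(-3)) = (1 - 1*(-34))/(8 + 0) = (1 + 34)/8 = (⅛)*35 = 35/8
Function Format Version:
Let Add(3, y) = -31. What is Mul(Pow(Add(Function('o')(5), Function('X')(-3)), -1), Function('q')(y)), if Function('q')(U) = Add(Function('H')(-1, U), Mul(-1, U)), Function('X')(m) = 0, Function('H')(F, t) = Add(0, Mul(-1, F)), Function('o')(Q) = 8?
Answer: Rational(35, 8) ≈ 4.3750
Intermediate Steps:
Function('H')(F, t) = Mul(-1, F)
y = -34 (y = Add(-3, -31) = -34)
Function('q')(U) = Add(1, Mul(-1, U)) (Function('q')(U) = Add(Mul(-1, -1), Mul(-1, U)) = Add(1, Mul(-1, U)))
Mul(Pow(Add(Function('o')(5), Function('X')(-3)), -1), Function('q')(y)) = Mul(Pow(Add(8, 0), -1), Add(1, Mul(-1, -34))) = Mul(Pow(8, -1), Add(1, 34)) = Mul(Rational(1, 8), 35) = Rational(35, 8)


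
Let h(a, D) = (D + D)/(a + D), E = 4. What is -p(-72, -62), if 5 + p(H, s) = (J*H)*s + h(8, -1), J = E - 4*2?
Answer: 125029/7 ≈ 17861.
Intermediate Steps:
h(a, D) = 2*D/(D + a) (h(a, D) = (2*D)/(D + a) = 2*D/(D + a))
J = -4 (J = 4 - 4*2 = 4 - 8 = -4)
p(H, s) = -37/7 - 4*H*s (p(H, s) = -5 + ((-4*H)*s + 2*(-1)/(-1 + 8)) = -5 + (-4*H*s + 2*(-1)/7) = -5 + (-4*H*s + 2*(-1)*(1/7)) = -5 + (-4*H*s - 2/7) = -5 + (-2/7 - 4*H*s) = -37/7 - 4*H*s)
-p(-72, -62) = -(-37/7 - 4*(-72)*(-62)) = -(-37/7 - 17856) = -1*(-125029/7) = 125029/7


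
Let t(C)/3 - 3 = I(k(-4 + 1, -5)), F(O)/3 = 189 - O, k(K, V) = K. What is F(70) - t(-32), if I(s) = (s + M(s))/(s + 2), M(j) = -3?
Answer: 330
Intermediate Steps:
F(O) = 567 - 3*O (F(O) = 3*(189 - O) = 567 - 3*O)
I(s) = (-3 + s)/(2 + s) (I(s) = (s - 3)/(s + 2) = (-3 + s)/(2 + s))
t(C) = 27 (t(C) = 9 + 3*((-3 + (-4 + 1))/(2 + (-4 + 1))) = 9 + 3*((-3 - 3)/(2 - 3)) = 9 + 3*(-6/(-1)) = 9 + 3*(-1*(-6)) = 9 + 3*6 = 9 + 18 = 27)
F(70) - t(-32) = (567 - 3*70) - 1*27 = (567 - 210) - 27 = 357 - 27 = 330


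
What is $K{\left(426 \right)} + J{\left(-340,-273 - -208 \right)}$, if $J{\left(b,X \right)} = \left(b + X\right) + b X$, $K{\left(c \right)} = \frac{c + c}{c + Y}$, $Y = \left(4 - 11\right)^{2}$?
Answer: $\frac{10305977}{475} \approx 21697.0$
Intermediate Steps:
$Y = 49$ ($Y = \left(-7\right)^{2} = 49$)
$K{\left(c \right)} = \frac{2 c}{49 + c}$ ($K{\left(c \right)} = \frac{c + c}{c + 49} = \frac{2 c}{49 + c}$)
$J{\left(b,X \right)} = X + b + X b$ ($J{\left(b,X \right)} = \left(X + b\right) + X b = X + b + X b$)
$K{\left(426 \right)} + J{\left(-340,-273 - -208 \right)} = 2 \cdot 426 \frac{1}{49 + 426} - \left(405 - \left(-273 - -208\right) \left(-340\right)\right) = 2 \cdot 426 \cdot \frac{1}{475} + \left(\left(-273 + 208\right) - 340 + \left(-273 + 208\right) \left(-340\right)\right) = 2 \cdot 426 \cdot \frac{1}{475} - -21695 = \frac{852}{475} - -21695 = \frac{852}{475} + 21695 = \frac{10305977}{475}$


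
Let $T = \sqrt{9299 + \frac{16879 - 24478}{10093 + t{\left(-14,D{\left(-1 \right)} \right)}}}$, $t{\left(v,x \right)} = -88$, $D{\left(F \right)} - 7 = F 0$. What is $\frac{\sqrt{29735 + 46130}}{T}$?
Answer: $\frac{5 \sqrt{19614350037882}}{7752408} \approx 2.8564$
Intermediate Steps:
$D{\left(F \right)} = 7$ ($D{\left(F \right)} = 7 + F 0 = 7 + 0 = 7$)
$T = \frac{4 \sqrt{6463570170}}{3335}$ ($T = \sqrt{9299 + \frac{16879 - 24478}{10093 - 88}} = \sqrt{9299 - \frac{7599}{10005}} = \sqrt{9299 - \frac{2533}{3335}} = \sqrt{\frac{31009632}{3335}} = \frac{4 \sqrt{6463570170}}{3335} \approx 96.427$)
$\frac{\sqrt{29735 + 46130}}{T} = \frac{\sqrt{29735 + 46130}}{\frac{4}{3335} \sqrt{6463570170}} = \sqrt{75865} \frac{\sqrt{6463570170}}{7752408} = \frac{5 \sqrt{19614350037882}}{7752408}$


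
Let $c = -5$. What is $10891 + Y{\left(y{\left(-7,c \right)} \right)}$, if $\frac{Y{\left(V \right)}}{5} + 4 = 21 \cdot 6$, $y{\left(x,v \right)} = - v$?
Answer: $11501$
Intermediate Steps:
$Y{\left(V \right)} = 610$ ($Y{\left(V \right)} = -20 + 5 \cdot 21 \cdot 6 = -20 + 5 \cdot 126 = -20 + 630 = 610$)
$10891 + Y{\left(y{\left(-7,c \right)} \right)} = 10891 + 610 = 11501$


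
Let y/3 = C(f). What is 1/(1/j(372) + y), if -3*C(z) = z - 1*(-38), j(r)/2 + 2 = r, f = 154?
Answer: -740/142079 ≈ -0.0052084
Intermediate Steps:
j(r) = -4 + 2*r
C(z) = -38/3 - z/3 (C(z) = -(z - 1*(-38))/3 = -(z + 38)/3 = -(38 + z)/3 = -38/3 - z/3)
y = -192 (y = 3*(-38/3 - ⅓*154) = 3*(-38/3 - 154/3) = 3*(-64) = -192)
1/(1/j(372) + y) = 1/(1/(-4 + 2*372) - 192) = 1/(1/(-4 + 744) - 192) = 1/(1/740 - 192) = 1/(-142079/740) = -740/142079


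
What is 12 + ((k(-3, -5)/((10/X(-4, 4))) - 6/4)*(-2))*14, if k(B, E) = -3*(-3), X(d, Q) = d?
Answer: 774/5 ≈ 154.80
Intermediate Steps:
k(B, E) = 9
12 + ((k(-3, -5)/((10/X(-4, 4))) - 6/4)*(-2))*14 = 12 + ((9/((10/(-4))) - 6/4)*(-2))*14 = 12 + ((9/((10*(-¼))) - 6*¼)*(-2))*14 = 12 + ((9/(-5/2) - 3/2)*(-2))*14 = 12 + ((9*(-⅖) - 3/2)*(-2))*14 = 12 + ((-18/5 - 3/2)*(-2))*14 = 12 - 51/10*(-2)*14 = 12 + (51/5)*14 = 12 + 714/5 = 774/5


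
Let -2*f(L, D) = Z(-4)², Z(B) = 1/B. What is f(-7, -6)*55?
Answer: -55/32 ≈ -1.7188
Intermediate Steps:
f(L, D) = -1/32 (f(L, D) = -(1/(-4))²/2 = -(-¼)²/2 = -½*1/16 = -1/32)
f(-7, -6)*55 = -1/32*55 = -55/32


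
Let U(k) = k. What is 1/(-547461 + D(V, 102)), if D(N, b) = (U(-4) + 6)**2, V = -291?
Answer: -1/547457 ≈ -1.8266e-6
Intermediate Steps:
D(N, b) = 4 (D(N, b) = (-4 + 6)**2 = 2**2 = 4)
1/(-547461 + D(V, 102)) = 1/(-547461 + 4) = 1/(-547457) = -1/547457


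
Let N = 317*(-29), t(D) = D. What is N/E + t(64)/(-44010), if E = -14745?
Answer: 2690935/4326183 ≈ 0.62201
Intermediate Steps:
N = -9193
N/E + t(64)/(-44010) = -9193/(-14745) + 64/(-44010) = -9193*(-1/14745) + 64*(-1/44010) = 9193/14745 - 32/22005 = 2690935/4326183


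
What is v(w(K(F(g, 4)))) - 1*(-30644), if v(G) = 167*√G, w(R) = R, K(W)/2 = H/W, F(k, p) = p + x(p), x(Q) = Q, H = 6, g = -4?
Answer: 30644 + 167*√6/2 ≈ 30849.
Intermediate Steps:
F(k, p) = 2*p (F(k, p) = p + p = 2*p)
K(W) = 12/W (K(W) = 2*(6/W) = 12/W)
v(w(K(F(g, 4)))) - 1*(-30644) = 167*√(12/((2*4))) - 1*(-30644) = 167*√(12/8) + 30644 = 167*√(12*(⅛)) + 30644 = 167*√(3/2) + 30644 = 167*(√6/2) + 30644 = 167*√6/2 + 30644 = 30644 + 167*√6/2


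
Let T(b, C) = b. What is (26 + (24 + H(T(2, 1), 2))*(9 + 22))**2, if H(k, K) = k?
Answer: 692224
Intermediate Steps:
(26 + (24 + H(T(2, 1), 2))*(9 + 22))**2 = (26 + (24 + 2)*(9 + 22))**2 = (26 + 26*31)**2 = (26 + 806)**2 = 832**2 = 692224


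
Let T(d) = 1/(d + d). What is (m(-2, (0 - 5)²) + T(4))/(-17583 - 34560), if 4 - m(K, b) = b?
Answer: 167/417144 ≈ 0.00040034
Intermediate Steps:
m(K, b) = 4 - b
T(d) = 1/(2*d)
(m(-2, (0 - 5)²) + T(4))/(-17583 - 34560) = ((4 - (0 - 5)²) + (½)/4)/(-17583 - 34560) = ((4 - 1*(-5)²) + (½)*(¼))/(-52143) = ((4 - 1*25) + ⅛)*(-1/52143) = ((4 - 25) + ⅛)*(-1/52143) = (-21 + ⅛)*(-1/52143) = -167/8*(-1/52143) = 167/417144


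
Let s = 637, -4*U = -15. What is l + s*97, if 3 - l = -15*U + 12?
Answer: 247345/4 ≈ 61836.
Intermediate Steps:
U = 15/4 (U = -1/4*(-15) = 15/4 ≈ 3.7500)
l = 189/4 (l = 3 - (-15*15/4 + 12) = 3 - (-225/4 + 12) = 3 - 1*(-177/4) = 3 + 177/4 = 189/4 ≈ 47.250)
l + s*97 = 189/4 + 637*97 = 189/4 + 61789 = 247345/4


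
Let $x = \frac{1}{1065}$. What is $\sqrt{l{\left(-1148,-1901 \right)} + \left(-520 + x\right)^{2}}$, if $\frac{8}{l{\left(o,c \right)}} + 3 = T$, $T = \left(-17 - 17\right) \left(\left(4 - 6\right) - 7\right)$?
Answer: $\frac{\sqrt{3128578989307201}}{107565} \approx 520.0$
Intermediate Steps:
$x = \frac{1}{1065} \approx 0.00093897$
$T = 306$ ($T = - 34 \left(-2 - 7\right) = \left(-34\right) \left(-9\right) = 306$)
$l{\left(o,c \right)} = \frac{8}{303}$ ($l{\left(o,c \right)} = \frac{8}{-3 + 306} = \frac{8}{303}$)
$\sqrt{l{\left(-1148,-1901 \right)} + \left(-520 + x\right)^{2}} = \sqrt{\frac{8}{303} + \left(-520 + \frac{1}{1065}\right)^{2}} = \sqrt{\frac{8}{303} + \left(- \frac{553799}{1065}\right)^{2}} = \sqrt{\frac{8}{303} + \frac{306693332401}{1134225}} = \sqrt{\frac{30976029597101}{114556725}} = \frac{\sqrt{3128578989307201}}{107565}$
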